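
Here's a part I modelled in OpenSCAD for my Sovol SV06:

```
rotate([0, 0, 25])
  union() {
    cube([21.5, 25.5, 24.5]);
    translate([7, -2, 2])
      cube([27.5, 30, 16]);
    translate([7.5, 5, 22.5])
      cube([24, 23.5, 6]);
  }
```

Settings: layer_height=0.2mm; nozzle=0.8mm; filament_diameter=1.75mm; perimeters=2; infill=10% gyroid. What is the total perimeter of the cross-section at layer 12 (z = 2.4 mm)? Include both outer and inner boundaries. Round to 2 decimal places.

129.00 mm

At z = 2.4 mm: the 21.5×25.5 cube contributes its full rectangle (perimeter 94.00 mm); the cube at (7, -2) is present — its section is the full 27.5×30 rectangle (perimeter 115.00 mm); the cube at (7.5, 5) does not reach this height (z outside [22.5, 28.5]); Merging all regions: the regions partially overlap (shared area 369.75 mm²), so the edge portions inside another operand are dropped and the merged outline is re-measured after clipping — boundary = 129.00 mm; (whole slice rotated 25° about Z — lengths, areas and connectivity unchanged). Overall, the cross-section is a single solid region. Total boundary length (outer) = 129.00 mm.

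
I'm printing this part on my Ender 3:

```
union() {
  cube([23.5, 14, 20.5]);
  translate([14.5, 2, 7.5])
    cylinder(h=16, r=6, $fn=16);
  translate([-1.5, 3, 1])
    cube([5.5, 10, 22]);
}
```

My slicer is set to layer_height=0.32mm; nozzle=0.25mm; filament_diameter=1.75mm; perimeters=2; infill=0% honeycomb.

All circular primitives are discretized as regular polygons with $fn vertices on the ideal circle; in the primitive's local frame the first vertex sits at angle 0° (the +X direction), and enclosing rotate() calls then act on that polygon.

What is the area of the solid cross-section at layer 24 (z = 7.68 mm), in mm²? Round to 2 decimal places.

375.90 mm²

At z = 7.68 mm: the cube is present — its section is the full 23.5×14 rectangle (area 329.00 mm²); the cylinder at (14.5, 2): section is a regular 16-gon, circumradius r=6 (area = (16/2)·6.000²·sin(360°/16) = 110.21 mm²); the cube at (-1.5, 3) (footprint 5.5×10) is included at this height (area 55.00 mm²); Merging all regions: the regions partially overlap — summed areas 494.21 mm² minus the doubly-counted overlap 118.31 mm² gives 375.90 mm² — area = 375.90 mm². Overall, the cross-section is a single solid region. Net area = 375.90 mm².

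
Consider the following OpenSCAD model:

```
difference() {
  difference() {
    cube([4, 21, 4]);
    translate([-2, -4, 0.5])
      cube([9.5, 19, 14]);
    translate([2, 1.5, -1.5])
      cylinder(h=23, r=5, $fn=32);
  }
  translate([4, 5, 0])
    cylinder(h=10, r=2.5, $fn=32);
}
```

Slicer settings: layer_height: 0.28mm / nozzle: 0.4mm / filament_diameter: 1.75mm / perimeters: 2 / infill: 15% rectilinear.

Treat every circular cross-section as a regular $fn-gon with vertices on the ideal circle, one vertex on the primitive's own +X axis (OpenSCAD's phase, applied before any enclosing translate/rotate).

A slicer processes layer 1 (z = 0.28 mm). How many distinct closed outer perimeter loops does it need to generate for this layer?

1

At z = 0.28 mm: the cube is present — its section is the full 4×21 rectangle; the cube at (-2, -4) is absent (z outside [0.5, 14.5]); the cylinder at (2, 1.5): section is a regular 32-gon, circumradius r=5; After the difference (first − rest): starting from the 4×21 cube, the r=5 cylinder at (2, 1.5) partially overlaps it — only the 25.39 mm² overlap (of its 78.04 mm²) is removed, clipping the outline — 1 connected region; the r=2.5 cylinder at (4, 5) contributes a regular 32-gon of circumradius 2.5; Taking the first minus the rest: starting from the result so far, the r=2.5 cylinder at (4, 5) partially overlaps it — only the 1.68 mm² overlap (of its 19.51 mm²) is removed, clipping the outline — 1 connected region. The result has 1 disconnected region.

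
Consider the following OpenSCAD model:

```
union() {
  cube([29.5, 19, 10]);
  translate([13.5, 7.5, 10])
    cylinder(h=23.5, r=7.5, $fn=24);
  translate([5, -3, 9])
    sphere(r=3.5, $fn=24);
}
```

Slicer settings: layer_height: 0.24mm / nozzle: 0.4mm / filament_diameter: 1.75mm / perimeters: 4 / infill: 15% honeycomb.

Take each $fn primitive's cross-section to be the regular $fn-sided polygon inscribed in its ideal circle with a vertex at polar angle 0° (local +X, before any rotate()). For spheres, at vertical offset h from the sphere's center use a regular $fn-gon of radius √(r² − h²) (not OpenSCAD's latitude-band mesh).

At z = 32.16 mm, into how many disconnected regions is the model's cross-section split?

At z = 32.16 mm: the cube is not intersected at this z (z outside [0, 10]); the cylinder at (13.5, 7.5): section is a regular 24-gon, circumradius r=7.5; the sphere at (5, -3) does not reach this height (|z−center|=23.160 > r=3.5); Combining (union): only the r=7.5 cylinder at (13.5, 7.5) is present, so the union is just that shape — 1 connected region. The result has 1 disconnected region.

1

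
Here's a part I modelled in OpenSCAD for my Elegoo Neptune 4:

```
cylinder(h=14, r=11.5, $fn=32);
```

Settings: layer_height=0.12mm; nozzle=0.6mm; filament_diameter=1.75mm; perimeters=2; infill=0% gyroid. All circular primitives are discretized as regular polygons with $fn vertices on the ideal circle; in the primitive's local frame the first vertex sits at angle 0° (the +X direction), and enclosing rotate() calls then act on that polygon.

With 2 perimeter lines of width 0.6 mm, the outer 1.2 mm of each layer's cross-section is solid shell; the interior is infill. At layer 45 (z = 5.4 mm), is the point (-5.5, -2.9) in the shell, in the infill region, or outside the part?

infill

At z = 5.4 mm: the r=11.5 cylinder gives a regular 32-gon of circumradius 11.5 (constant along its height). Overall, the cross-section is a single solid region. The nearest boundary edge runs (-10.62, -4.40)→(-9.56, -6.39); distance from the point to it = 5.23 mm. The point is inside the cross-section and 5.23 mm from the nearest boundary — more than the 1.2 mm shell width (2 × 0.6), so it's in the infill interior.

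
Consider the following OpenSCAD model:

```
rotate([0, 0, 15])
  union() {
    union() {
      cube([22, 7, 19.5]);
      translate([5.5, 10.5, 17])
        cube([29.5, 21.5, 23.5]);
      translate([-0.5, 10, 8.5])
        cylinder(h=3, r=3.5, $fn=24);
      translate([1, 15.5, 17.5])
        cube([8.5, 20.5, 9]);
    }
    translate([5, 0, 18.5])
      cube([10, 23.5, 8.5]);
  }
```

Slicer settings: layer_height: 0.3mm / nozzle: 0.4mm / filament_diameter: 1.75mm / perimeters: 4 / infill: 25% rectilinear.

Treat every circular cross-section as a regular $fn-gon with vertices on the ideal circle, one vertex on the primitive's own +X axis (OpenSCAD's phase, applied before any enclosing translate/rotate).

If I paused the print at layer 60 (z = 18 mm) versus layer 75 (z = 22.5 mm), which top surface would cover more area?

layer 60 (z = 18 mm)

Layer 60 (z = 18): the 22×7 cube contributes its full rectangle (area 154.00 mm²); the cube at (5.5, 10.5) is present — its section is the full 29.5×21.5 rectangle (area 634.25 mm²); the cylinder at (-0.5, 10) is absent (z outside [8.5, 11.5]); the cube at (1, 15.5) (footprint 8.5×20.5) is included at this height (area 174.25 mm²); Taking the union: the regions partially overlap — summed areas 962.50 mm² minus the doubly-counted overlap 66.00 mm² gives 896.50 mm² — area = 896.50 mm²; the cube at (5, 0) is absent (z outside [18.5, 27]); Merging all regions: only the result so far is present, so the union is just that shape — area = 896.50 mm²; (rotated 15° about Z; rotation is an isometry so areas/perimeters/island counts are preserved). So its area = 896.50 mm². Layer 75 (z = 22.5): the cube is absent (z outside [0, 19.5]); the cube at (5.5, 10.5) is present — its section is the full 29.5×21.5 rectangle (area 634.25 mm²); the cylinder at (-0.5, 10) is not intersected at this z (z outside [8.5, 11.5]); the cube at (1, 15.5) is present — its section is the full 8.5×20.5 rectangle (area 174.25 mm²); Combining (union): the regions partially overlap — summed areas 808.50 mm² minus the doubly-counted overlap 66.00 mm² gives 742.50 mm² — area = 742.50 mm²; the 10×23.5 cube at (5, 0) contributes its full rectangle (area 235.00 mm²); Combining (union): the regions partially overlap — summed areas 977.50 mm² minus the doubly-counted overlap 127.50 mm² gives 850.00 mm² — area = 850.00 mm²; (whole slice rotated 15° about Z — lengths, areas and connectivity unchanged). So its area = 850.00 mm². Layer 60 is larger (896.50 vs 850.00 mm²).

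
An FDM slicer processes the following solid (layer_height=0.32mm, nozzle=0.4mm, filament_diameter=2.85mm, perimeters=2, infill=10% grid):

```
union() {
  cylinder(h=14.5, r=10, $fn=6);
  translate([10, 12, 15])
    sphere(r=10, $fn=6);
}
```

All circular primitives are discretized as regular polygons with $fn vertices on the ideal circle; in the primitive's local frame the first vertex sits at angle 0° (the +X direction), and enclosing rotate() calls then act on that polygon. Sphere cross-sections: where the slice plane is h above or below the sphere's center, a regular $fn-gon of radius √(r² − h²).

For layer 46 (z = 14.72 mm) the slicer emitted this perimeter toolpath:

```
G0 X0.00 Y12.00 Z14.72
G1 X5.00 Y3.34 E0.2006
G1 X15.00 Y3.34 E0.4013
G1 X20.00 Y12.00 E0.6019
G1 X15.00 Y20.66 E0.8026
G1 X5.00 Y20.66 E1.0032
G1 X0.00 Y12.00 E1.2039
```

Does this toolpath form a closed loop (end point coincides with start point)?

Start point (G0): (0.00, 12.00). End point (last G1): the path returns to the start — closed.

yes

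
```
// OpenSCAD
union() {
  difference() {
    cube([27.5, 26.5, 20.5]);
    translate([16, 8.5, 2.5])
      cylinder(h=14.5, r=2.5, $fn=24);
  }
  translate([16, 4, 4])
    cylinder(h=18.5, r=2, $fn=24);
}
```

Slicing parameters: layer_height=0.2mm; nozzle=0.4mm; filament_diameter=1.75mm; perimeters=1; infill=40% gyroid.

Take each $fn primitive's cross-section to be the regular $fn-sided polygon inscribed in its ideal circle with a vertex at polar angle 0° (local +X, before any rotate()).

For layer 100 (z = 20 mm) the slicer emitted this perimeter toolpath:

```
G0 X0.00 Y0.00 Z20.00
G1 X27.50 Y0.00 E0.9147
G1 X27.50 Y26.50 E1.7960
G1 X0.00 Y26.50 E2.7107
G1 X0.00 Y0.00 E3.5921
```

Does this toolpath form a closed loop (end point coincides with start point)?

yes

Start point (G0): (0.00, 0.00). End point (last G1): the path returns to the start — closed.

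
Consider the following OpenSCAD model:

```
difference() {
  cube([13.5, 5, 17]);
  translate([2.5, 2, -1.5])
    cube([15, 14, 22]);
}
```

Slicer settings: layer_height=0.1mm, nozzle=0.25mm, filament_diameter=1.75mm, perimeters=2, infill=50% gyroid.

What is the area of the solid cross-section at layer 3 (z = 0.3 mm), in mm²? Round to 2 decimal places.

34.50 mm²

At z = 0.3 mm: the cube is present — its section is the full 13.5×5 rectangle (area 67.50 mm²); the 15×14 cube at (2.5, 2) contributes its full rectangle (area 210.00 mm²); Subtracting the remaining from the first: starting from the 13.5×5 cube (67.50 mm²), the 15×14 cube at (2.5, 2) partially overlaps it — only the 33.00 mm² overlap (of its 210.00 mm²) is removed, clipping the outline — area = 34.50 mm². Overall, the cross-section is a single solid region. Net area = 34.50 mm².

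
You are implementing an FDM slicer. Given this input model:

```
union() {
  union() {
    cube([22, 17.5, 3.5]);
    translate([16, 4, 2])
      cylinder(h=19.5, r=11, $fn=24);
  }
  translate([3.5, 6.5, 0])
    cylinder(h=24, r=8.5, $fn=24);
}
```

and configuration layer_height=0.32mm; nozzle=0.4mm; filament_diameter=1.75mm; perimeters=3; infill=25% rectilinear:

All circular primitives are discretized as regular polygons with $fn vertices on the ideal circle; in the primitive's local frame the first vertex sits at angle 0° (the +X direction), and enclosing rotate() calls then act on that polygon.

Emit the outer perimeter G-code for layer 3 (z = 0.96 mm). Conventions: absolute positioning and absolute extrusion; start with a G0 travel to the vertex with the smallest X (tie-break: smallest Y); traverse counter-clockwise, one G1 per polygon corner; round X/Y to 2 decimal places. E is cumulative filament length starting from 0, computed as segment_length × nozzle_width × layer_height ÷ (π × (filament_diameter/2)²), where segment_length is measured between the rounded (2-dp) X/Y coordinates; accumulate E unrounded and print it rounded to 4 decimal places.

G0 X-5.00 Y6.50 Z0.96
G1 X-4.71 Y4.30 E0.1181
G1 X-3.86 Y2.25 E0.2362
G1 X-2.51 Y0.49 E0.3542
G1 X-0.75 Y-0.86 E0.4723
G1 X1.30 Y-1.71 E0.5904
G1 X3.50 Y-2.00 E0.7085
G1 X5.70 Y-1.71 E0.8265
G1 X7.75 Y-0.86 E0.9446
G1 X8.87 Y0.00 E1.0198
G1 X22.00 Y0.00 E1.7185
G1 X22.00 Y17.50 E2.6498
G1 X0.00 Y17.50 E3.8206
G1 X0.00 Y14.17 E3.9978
G1 X-0.75 Y13.86 E4.0410
G1 X-2.51 Y12.51 E4.1590
G1 X-3.86 Y10.75 E4.2770
G1 X-4.71 Y8.70 E4.3951
G1 X-5.00 Y6.50 E4.5132

At z = 0.96 mm: the cube (footprint 22×17.5) is included at this height; the cylinder at (16, 4) is absent (z outside [2, 21.5]); Merging all regions: only the 22×17.5 cube is present, so the union is just that shape — 1 connected region; the cylinder at (3.5, 6.5): section is a regular 24-gon, circumradius r=8.5; Merging all regions: the regions partially overlap (shared area 156.45 mm²), so overlapping operands fuse into one piece — 1 connected region. The outline is a single polygon with 18 vertices. Extrusion per mm of travel: 0.4 × 0.32 / (π × 0.875²) = 0.053216. Accumulating E over each segment gives final E = 4.5132.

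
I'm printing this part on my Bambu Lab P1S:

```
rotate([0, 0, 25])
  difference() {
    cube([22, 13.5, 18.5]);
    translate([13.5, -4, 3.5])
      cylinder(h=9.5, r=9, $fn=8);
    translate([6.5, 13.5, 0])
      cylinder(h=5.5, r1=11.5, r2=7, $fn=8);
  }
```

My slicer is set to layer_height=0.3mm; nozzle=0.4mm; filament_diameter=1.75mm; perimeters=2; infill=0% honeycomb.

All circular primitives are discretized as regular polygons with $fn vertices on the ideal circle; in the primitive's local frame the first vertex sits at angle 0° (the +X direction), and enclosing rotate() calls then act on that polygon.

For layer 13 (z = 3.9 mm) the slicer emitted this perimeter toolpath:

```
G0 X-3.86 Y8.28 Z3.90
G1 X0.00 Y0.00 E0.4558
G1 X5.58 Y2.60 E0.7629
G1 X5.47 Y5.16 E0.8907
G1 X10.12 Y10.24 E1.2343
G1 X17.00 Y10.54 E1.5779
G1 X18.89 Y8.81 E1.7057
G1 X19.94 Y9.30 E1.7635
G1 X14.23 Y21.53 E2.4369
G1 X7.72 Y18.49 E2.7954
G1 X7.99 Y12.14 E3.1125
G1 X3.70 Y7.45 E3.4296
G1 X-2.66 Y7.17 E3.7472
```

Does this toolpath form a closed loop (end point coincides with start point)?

no

Start point (G0): (-3.86, 8.28). End point (last G1): the path does not return to the start — open.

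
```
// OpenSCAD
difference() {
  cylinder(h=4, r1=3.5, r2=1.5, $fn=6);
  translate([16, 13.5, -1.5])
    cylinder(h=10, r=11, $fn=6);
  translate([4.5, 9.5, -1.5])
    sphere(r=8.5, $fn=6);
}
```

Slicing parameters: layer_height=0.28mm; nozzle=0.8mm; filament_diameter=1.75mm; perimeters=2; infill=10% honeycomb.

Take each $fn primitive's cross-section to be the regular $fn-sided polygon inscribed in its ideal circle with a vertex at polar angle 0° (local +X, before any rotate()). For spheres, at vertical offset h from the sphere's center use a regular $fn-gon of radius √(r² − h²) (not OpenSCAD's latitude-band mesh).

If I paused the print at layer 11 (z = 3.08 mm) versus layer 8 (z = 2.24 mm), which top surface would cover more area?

layer 8 (z = 2.24 mm)

Layer 11 (z = 3.08): the cone: at t=0.770 of its height the radius interpolates to r₁+(r₂−r₁)t = 1.960, giving a regular 6-gon of that circumradius (area = (6/2)·1.960²·sin(360°/6) = 9.98 mm²); the r=11 cylinder at (16, 13.5) gives a regular 6-gon of circumradius 11 (constant along its height) (area = (6/2)·11.000²·sin(360°/6) = 314.37 mm²); the r=8.5 sphere at (4.5, 9.5) contributes a regular 6-gon of circumradius √(8.5²−4.58²) = 7.161 (area = (6/2)·7.161²·sin(360°/6) = 133.21 mm²); After the difference (first − rest): starting from the cone (9.98 mm²), the r=11 cylinder at (16, 13.5) misses the remaining region (no effect); the r=8.5 sphere at (4.5, 9.5) misses the remaining region (no effect) — area = 9.98 mm². So its area = 9.98 mm². Layer 8 (z = 2.24): the cone contributes a regular 6-gon of circumradius 2.380 (interpolated between r1=3.5 and r2=1.5 at t=0.560) (area = (6/2)·2.380²·sin(360°/6) = 14.72 mm²); the r=11 cylinder at (16, 13.5) gives a regular 6-gon of circumradius 11 (constant along its height) (area = (6/2)·11.000²·sin(360°/6) = 314.37 mm²); the sphere at (4.5, 9.5): section is a regular 6-gon, circumradius = √(r²−h²) = √(8.5²−3.74²) = 7.633 (area = (6/2)·7.633²·sin(360°/6) = 151.37 mm²); Taking the first minus the rest: starting from the cone (14.72 mm²), the r=11 cylinder at (16, 13.5) misses the remaining region (no effect); the r=8.5 sphere at (4.5, 9.5) misses the remaining region (no effect) — area = 14.72 mm². So its area = 14.72 mm². Layer 8 is larger (14.72 vs 9.98 mm²).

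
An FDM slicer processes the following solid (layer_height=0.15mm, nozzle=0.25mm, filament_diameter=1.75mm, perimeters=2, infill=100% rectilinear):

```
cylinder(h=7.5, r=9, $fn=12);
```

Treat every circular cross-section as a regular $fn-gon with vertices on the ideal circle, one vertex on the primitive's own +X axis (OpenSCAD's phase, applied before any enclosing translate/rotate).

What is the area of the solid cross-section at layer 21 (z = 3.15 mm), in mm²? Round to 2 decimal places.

243.00 mm²

At z = 3.15 mm: the cylinder: section is a regular 12-gon, circumradius r=9 (area = (12/2)·9.000²·sin(360°/12) = 243.00 mm²). Overall, the cross-section is a single solid region. Net area = 243.00 mm².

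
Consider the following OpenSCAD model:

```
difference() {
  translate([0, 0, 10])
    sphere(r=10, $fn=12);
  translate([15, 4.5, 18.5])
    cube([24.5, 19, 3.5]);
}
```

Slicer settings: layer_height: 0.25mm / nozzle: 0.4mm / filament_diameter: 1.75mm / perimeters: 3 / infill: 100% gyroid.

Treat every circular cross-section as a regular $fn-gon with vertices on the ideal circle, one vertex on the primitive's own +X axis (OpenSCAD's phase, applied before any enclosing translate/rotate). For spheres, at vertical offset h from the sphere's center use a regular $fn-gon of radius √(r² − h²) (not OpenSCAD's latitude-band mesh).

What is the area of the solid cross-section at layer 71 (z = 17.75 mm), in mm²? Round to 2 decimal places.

119.81 mm²

At z = 17.75 mm: the r=10 sphere contributes a regular 12-gon of circumradius √(10²−7.75²) = 6.320 (area = (12/2)·6.320²·sin(360°/12) = 119.81 mm²); the cube at (15, 4.5) is not intersected at this z (z outside [18.5, 22]); Taking the first minus the rest: none of the subtracted shapes is present at this height, so the r=10 sphere is unchanged — area = 119.81 mm². Overall, the cross-section is a single solid region. Net area = 119.81 mm².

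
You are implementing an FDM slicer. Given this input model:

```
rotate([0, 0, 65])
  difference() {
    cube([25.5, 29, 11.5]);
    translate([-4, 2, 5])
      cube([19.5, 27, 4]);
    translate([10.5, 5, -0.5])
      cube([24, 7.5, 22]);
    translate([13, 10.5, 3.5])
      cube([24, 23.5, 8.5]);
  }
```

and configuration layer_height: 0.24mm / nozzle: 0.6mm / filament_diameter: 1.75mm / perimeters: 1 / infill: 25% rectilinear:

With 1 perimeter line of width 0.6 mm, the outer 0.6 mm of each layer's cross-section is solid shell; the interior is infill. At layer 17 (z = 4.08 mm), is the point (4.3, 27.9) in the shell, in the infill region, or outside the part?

outside

At z = 4.08 mm: the cube is present — its section is the full 25.5×29 rectangle; the cube at (-4, 2) is not intersected at this z (z outside [5, 9]); the cube at (10.5, 5) is present — its section is the full 24×7.5 rectangle; the cube at (13, 10.5) is present — its section is the full 24×23.5 rectangle; After the difference (first − rest): starting from the 25.5×29 cube, the 24×7.5 cube at (10.5, 5) partially overlaps it — only the 112.50 mm² overlap (of its 180.00 mm²) is removed, clipping the outline; the 24×23.5 cube at (13, 10.5) partially overlaps it — only the 206.25 mm² overlap (of its 564.00 mm²) is removed, clipping the outline — 1 connected region; (whole slice rotated 65° about Z — lengths, areas and connectivity unchanged). Overall, the cross-section is a single solid region. Undo the 65° rotation: the query point maps to (27.103, 7.894) in the un-rotated model frame. The nearest boundary edge runs (10.50, 5.00)→(25.50, 5.00); distance from the point to it = 3.31 mm. The point is not inside any of the regions above, so it lies outside the cross-section (3.31 mm from the nearest boundary).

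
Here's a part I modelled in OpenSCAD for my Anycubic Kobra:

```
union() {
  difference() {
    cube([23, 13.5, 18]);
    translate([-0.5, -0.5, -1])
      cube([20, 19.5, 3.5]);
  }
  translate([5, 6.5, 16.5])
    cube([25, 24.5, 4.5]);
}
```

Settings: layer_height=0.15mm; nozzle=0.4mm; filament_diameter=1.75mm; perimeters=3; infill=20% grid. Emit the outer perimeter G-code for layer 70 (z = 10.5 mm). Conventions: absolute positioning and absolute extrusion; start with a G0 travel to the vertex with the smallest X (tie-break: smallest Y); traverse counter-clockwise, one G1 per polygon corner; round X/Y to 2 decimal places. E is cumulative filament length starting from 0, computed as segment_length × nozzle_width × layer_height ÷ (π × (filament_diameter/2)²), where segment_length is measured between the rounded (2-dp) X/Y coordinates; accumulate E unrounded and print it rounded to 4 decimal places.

At z = 10.5 mm: the 23×13.5 cube contributes its full rectangle; the cube at (-0.5, -0.5) is not intersected at this z (z outside [-1, 2.5]); Taking the first minus the rest: none of the subtracted shapes is present at this height, so the 23×13.5 cube is unchanged — 1 connected region; the cube at (5, 6.5) is not intersected at this z (z outside [16.5, 21]); Taking the union: only the result so far is present, so the union is just that shape — 1 connected region. The outline is a single polygon with 4 vertices. Extrusion per mm of travel: 0.4 × 0.15 / (π × 0.875²) = 0.024945. Accumulating E over each segment gives final E = 1.8210.

G0 X0.00 Y0.00 Z10.50
G1 X23.00 Y0.00 E0.5737
G1 X23.00 Y13.50 E0.9105
G1 X0.00 Y13.50 E1.4842
G1 X0.00 Y0.00 E1.8210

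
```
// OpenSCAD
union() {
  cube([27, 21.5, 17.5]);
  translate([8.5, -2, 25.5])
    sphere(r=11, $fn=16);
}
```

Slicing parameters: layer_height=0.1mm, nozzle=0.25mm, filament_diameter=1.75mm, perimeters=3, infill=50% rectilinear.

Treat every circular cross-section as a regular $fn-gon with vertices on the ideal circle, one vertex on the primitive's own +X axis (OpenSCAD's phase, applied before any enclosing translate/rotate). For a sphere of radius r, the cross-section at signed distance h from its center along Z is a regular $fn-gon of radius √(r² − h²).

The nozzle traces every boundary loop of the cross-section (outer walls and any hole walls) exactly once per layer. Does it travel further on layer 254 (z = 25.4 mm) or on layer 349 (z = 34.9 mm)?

layer 254 (z = 25.4 mm)

Layer 254 (z = 25.4): the cube does not reach this height (z outside [0, 17.5]); the sphere at (8.5, -2): section is a regular 16-gon, circumradius = √(r²−h²) = √(11²−0.1²) = 11.000 (perimeter = 2·16·11.000·sin(180°/16) = 68.67 mm); Taking the union: only the r=11 sphere at (8.5, -2) is present, so the union is just that shape — boundary = 68.67 mm. So its perimeter = 68.67 mm. Layer 349 (z = 34.9): the cube is absent (z outside [0, 17.5]); the r=11 sphere at (8.5, -2) slices to a regular 16-gon of circumradius 5.713 (√(r²−h²) with h=9.4 from center) (perimeter = 2·16·5.713·sin(180°/16) = 35.67 mm); Merging all regions: only the r=11 sphere at (8.5, -2) is present, so the union is just that shape — boundary = 35.67 mm. So its perimeter = 35.67 mm. Layer 254 is larger (68.67 vs 35.67 mm).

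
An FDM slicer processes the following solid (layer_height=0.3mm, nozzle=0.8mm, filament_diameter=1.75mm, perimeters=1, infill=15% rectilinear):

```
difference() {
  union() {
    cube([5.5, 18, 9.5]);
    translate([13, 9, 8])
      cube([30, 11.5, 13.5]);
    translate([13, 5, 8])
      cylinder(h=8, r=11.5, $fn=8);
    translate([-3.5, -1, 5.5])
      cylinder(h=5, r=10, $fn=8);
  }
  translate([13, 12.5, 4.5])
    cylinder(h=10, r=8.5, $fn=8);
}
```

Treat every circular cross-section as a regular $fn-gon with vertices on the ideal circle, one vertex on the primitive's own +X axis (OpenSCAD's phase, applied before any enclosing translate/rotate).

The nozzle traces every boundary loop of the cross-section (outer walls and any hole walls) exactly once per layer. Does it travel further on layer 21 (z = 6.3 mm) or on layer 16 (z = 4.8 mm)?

layer 21 (z = 6.3 mm)

Layer 21 (z = 6.3): the 5.5×18 cube contributes its full rectangle (perimeter 47.00 mm); the cube at (13, 9) is not intersected at this z (z outside [8, 21.5]); the cylinder at (13, 5) is absent (z outside [8, 16]); the cylinder at (-3.5, -1): section is a regular 8-gon, circumradius r=10 (perimeter = 2·8·10.000·sin(180°/8) = 61.23 mm); Taking the union: the regions partially overlap (shared area 31.54 mm²), so the edge portions inside another operand are dropped and the merged outline is re-measured after clipping — boundary = 84.86 mm; the r=8.5 cylinder at (13, 12.5) gives a regular 8-gon of circumradius 8.5 (constant along its height) (perimeter = 2·8·8.500·sin(180°/8) = 52.04 mm); After the difference (first − rest): starting from the result so far, the r=8.5 cylinder at (13, 12.5) partially overlaps it — only the 2.41 mm² overlap (of its 204.35 mm²) is removed, clipping the outline — boundary = 85.26 mm. So its perimeter = 85.26 mm. Layer 16 (z = 4.8): the 5.5×18 cube contributes its full rectangle (perimeter 47.00 mm); the cube at (13, 9) is not intersected at this z (z outside [8, 21.5]); the cylinder at (13, 5) is absent (z outside [8, 16]); the cylinder at (-3.5, -1) does not reach this height (z outside [5.5, 10.5]); Taking the union: only the 5.5×18 cube is present, so the union is just that shape — boundary = 47.00 mm; the r=8.5 cylinder at (13, 12.5) gives a regular 8-gon of circumradius 8.5 (constant along its height) (perimeter = 2·8·8.500·sin(180°/8) = 52.04 mm); Subtracting the remaining from the first: starting from that combined region, the r=8.5 cylinder at (13, 12.5) partially overlaps it — only the 2.41 mm² overlap (of its 204.35 mm²) is removed, clipping the outline — boundary = 47.40 mm. So its perimeter = 47.40 mm. Layer 21 is larger (85.26 vs 47.40 mm).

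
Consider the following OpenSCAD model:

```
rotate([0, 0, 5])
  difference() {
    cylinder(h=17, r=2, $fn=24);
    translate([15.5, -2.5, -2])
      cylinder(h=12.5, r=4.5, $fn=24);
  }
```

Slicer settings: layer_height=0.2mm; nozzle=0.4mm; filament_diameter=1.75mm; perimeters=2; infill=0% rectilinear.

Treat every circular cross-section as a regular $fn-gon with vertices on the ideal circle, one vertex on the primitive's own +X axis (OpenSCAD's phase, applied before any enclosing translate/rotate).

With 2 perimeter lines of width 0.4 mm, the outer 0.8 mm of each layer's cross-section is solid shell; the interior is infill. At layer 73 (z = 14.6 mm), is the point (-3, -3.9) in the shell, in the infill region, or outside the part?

At z = 14.6 mm: the r=2 cylinder gives a regular 24-gon of circumradius 2 (constant along its height); the cylinder at (15.5, -2.5) does not reach this height (z outside [-2, 10.5]); Taking the first minus the rest: none of the subtracted shapes is present at this height, so the r=2 cylinder is unchanged — 1 connected region; (whole slice rotated 5° about Z — lengths, areas and connectivity unchanged). Overall, the cross-section is a single solid region. Undo the 5° rotation: the query point maps to (-3.328, -3.624) in the un-rotated model frame. The nearest boundary edge runs (-1.73, -1.00)→(-1.41, -1.41); distance from the point to it = 2.92 mm. The point is not inside any of the regions above, so it lies outside the cross-section (2.92 mm from the nearest boundary).

outside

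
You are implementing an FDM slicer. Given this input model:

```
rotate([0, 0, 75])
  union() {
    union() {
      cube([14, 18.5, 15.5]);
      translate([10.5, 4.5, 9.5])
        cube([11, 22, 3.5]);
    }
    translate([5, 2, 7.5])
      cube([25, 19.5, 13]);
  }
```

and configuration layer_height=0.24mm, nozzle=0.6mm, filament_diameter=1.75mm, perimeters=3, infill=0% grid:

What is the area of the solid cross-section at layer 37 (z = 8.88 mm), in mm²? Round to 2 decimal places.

At z = 8.88 mm: the cube is present — its section is the full 14×18.5 rectangle (area 259.00 mm²); the cube at (10.5, 4.5) is not intersected at this z (z outside [9.5, 13]); Combining (union): only the 14×18.5 cube is present, so the union is just that shape — area = 259.00 mm²; the 25×19.5 cube at (5, 2) contributes its full rectangle (area 487.50 mm²); Taking the union: the regions partially overlap — summed areas 746.50 mm² minus the doubly-counted overlap 148.50 mm² gives 598.00 mm² — area = 598.00 mm²; (whole slice rotated 75° about Z — lengths, areas and connectivity unchanged). Overall, the cross-section is a single solid region. Net area = 598.00 mm².

598.00 mm²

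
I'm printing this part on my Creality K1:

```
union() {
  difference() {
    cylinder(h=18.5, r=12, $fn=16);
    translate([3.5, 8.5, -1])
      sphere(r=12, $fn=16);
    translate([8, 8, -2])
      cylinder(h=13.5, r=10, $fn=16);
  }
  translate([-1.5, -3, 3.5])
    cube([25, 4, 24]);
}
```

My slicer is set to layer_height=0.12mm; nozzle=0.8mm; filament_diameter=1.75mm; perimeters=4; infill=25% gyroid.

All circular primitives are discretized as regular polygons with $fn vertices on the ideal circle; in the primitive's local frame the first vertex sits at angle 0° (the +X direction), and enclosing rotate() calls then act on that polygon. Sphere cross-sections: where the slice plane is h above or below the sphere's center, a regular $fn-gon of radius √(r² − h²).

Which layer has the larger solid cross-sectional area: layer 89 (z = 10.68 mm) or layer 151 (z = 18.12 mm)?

layer 151 (z = 18.12 mm)

Layer 89 (z = 10.68): the r=12 cylinder gives a regular 16-gon of circumradius 12 (constant along its height) (area = (16/2)·12.000²·sin(360°/16) = 440.85 mm²); the r=12 sphere at (3.5, 8.5) slices to a regular 16-gon of circumradius 2.753 (√(r²−h²) with h=11.68 from center) (area = (16/2)·2.753²·sin(360°/16) = 23.20 mm²); the r=10 cylinder at (8, 8) contributes a regular 16-gon of circumradius 10 (area = (16/2)·10.000²·sin(360°/16) = 306.15 mm²); Taking the first minus the rest: starting from the r=12 cylinder (440.85 mm²), the r=12 sphere at (3.5, 8.5) lies wholly inside it (removes its full 23.20 mm² and its 17.19 mm outline becomes a hole wall); the r=10 cylinder at (8, 8) partially overlaps it — only the 112.07 mm² overlap (of its 306.15 mm²) is removed, clipping the outline — area = 305.58 mm²; the cube at (-1.5, -3) (footprint 25×4) is included at this height (area 100.00 mm²); Merging all regions: the regions partially overlap — summed areas 405.58 mm² minus the doubly-counted overlap 29.07 mm² gives 376.51 mm² — area = 376.51 mm². So its area = 376.51 mm². Layer 151 (z = 18.12): the r=12 cylinder contributes a regular 16-gon of circumradius 12 (area = (16/2)·12.000²·sin(360°/16) = 440.85 mm²); the sphere at (3.5, 8.5) does not reach this height (|z−center|=19.120 > r=12); the cylinder at (8, 8) is absent (z outside [-2, 11.5]); Taking the first minus the rest: none of the subtracted shapes is present at this height, so the r=12 cylinder is unchanged — area = 440.85 mm²; the cube at (-1.5, -3) is present — its section is the full 25×4 rectangle (area 100.00 mm²); Taking the union: the regions partially overlap — summed areas 540.85 mm² minus the doubly-counted overlap 53.01 mm² gives 487.85 mm² — area = 487.85 mm². So its area = 487.85 mm². Layer 151 is larger (487.85 vs 376.51 mm²).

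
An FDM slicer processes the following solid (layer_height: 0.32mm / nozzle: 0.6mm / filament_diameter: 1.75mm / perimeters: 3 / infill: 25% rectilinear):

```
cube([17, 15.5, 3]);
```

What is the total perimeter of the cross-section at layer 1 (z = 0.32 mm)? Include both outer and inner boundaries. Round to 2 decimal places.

At z = 0.32 mm: the cube (footprint 17×15.5) is included at this height (perimeter 65.00 mm). Overall, the cross-section is a single solid region. Total boundary length (outer) = 65.00 mm.

65.00 mm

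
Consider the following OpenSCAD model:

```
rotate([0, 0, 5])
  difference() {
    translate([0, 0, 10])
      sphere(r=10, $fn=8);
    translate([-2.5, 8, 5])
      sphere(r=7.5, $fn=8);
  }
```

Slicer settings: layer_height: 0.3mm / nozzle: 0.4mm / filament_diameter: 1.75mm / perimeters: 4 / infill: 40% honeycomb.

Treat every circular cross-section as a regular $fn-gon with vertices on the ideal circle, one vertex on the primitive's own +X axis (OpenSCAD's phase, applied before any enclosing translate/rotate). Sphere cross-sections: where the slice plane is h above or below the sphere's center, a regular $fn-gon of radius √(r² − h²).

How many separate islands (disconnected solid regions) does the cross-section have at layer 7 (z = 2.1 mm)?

1

At z = 2.1 mm: the sphere: section is a regular 8-gon, circumradius = √(r²−h²) = √(10²−7.9²) = 6.131; the r=7.5 sphere at (-2.5, 8) contributes a regular 8-gon of circumradius √(7.5²−2.9²) = 6.917; After the difference (first − rest): starting from the r=10 sphere, the r=7.5 sphere at (-2.5, 8) partially overlaps it — only the 25.05 mm² overlap (of its 135.31 mm²) is removed, clipping the outline — 1 connected region; (rotated 5° about Z; rotation is an isometry so areas/perimeters/island counts are preserved). Overall, the cross-section is a single solid region. Island count = 1.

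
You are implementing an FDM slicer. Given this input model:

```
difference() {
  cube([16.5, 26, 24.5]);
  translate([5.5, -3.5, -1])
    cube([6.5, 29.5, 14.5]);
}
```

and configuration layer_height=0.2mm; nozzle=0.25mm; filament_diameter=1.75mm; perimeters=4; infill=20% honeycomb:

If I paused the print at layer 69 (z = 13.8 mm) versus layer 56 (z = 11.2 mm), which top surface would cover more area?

Layer 69 (z = 13.8): the cube (footprint 16.5×26) is included at this height (area 429.00 mm²); the cube at (5.5, -3.5) is absent (z outside [-1, 13.5]); After the difference (first − rest): none of the subtracted shapes is present at this height, so the 16.5×26 cube is unchanged — area = 429.00 mm². So its area = 429.00 mm². Layer 56 (z = 11.2): the cube (footprint 16.5×26) is included at this height (area 429.00 mm²); the cube at (5.5, -3.5) is present — its section is the full 6.5×29.5 rectangle (area 191.75 mm²); After the difference (first − rest): starting from the 16.5×26 cube (429.00 mm²), the 6.5×29.5 cube at (5.5, -3.5) partially overlaps it — only the 169.00 mm² overlap (of its 191.75 mm²) is removed, clipping the outline — area = 260.00 mm². So its area = 260.00 mm². Layer 69 is larger (429.00 vs 260.00 mm²).

layer 69 (z = 13.8 mm)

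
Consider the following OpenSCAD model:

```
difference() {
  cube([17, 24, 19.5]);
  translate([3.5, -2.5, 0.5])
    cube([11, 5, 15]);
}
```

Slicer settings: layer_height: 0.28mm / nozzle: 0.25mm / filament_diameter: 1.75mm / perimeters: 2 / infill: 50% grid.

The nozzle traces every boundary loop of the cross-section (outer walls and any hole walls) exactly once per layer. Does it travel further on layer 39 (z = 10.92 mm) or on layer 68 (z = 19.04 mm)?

Layer 39 (z = 10.92): the 17×24 cube contributes its full rectangle (perimeter 82.00 mm); the cube at (3.5, -2.5) (footprint 11×5) is included at this height (perimeter 32.00 mm); Subtracting the remaining from the first: starting from the 17×24 cube, the 11×5 cube at (3.5, -2.5) partially overlaps it — only the 27.50 mm² overlap (of its 55.00 mm²) is removed, clipping the outline — boundary = 87.00 mm. So its perimeter = 87.00 mm. Layer 68 (z = 19.04): the cube (footprint 17×24) is included at this height (perimeter 82.00 mm); the cube at (3.5, -2.5) does not reach this height (z outside [0.5, 15.5]); After the difference (first − rest): none of the subtracted shapes is present at this height, so the 17×24 cube is unchanged — boundary = 82.00 mm. So its perimeter = 82.00 mm. Layer 39 is larger (87.00 vs 82.00 mm).

layer 39 (z = 10.92 mm)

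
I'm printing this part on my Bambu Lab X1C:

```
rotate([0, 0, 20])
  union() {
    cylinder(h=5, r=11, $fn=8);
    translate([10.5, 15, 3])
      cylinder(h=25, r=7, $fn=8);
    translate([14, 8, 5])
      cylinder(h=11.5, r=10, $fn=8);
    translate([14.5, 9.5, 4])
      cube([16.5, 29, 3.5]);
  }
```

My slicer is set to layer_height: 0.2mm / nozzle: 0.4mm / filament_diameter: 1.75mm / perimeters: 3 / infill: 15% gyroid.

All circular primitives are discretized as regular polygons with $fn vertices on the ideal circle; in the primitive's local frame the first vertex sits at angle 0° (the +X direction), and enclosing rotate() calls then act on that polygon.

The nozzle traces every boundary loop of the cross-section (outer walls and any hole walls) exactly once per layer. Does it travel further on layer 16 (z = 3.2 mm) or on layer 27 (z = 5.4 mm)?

layer 27 (z = 5.4 mm)

Layer 16 (z = 3.2): the r=11 cylinder gives a regular 8-gon of circumradius 11 (constant along its height) (perimeter = 2·8·11.000·sin(180°/8) = 67.35 mm); the r=7 cylinder at (10.5, 15) gives a regular 8-gon of circumradius 7 (constant along its height) (perimeter = 2·8·7.000·sin(180°/8) = 42.86 mm); the cylinder at (14, 8) is not intersected at this z (z outside [5, 16.5]); the cube at (14.5, 9.5) is not intersected at this z (z outside [4, 7.5]); Merging all regions: the 2 present regions are separate (no shared area or edge), so areas and boundary lengths simply add and each stays a separate island — boundary = 110.21 mm; (rotated 20° about Z; rotation is an isometry so areas/perimeters/island counts are preserved). So its perimeter = 110.21 mm. Layer 27 (z = 5.4): the cylinder is absent (z outside [0, 5]); the r=7 cylinder at (10.5, 15) contributes a regular 8-gon of circumradius 7 (perimeter = 2·8·7.000·sin(180°/8) = 42.86 mm); the cylinder at (14, 8): section is a regular 8-gon, circumradius r=10 (perimeter = 2·8·10.000·sin(180°/8) = 61.23 mm); the cube at (14.5, 9.5) (footprint 16.5×29) is included at this height (perimeter 91.00 mm); Taking the union: the regions partially overlap (shared area 136.57 mm²), so the edge portions inside another operand are dropped and the merged outline is re-measured after clipping — boundary = 126.14 mm; (whole slice rotated 20° about Z — lengths, areas and connectivity unchanged). So its perimeter = 126.14 mm. Layer 27 is larger (126.14 vs 110.21 mm).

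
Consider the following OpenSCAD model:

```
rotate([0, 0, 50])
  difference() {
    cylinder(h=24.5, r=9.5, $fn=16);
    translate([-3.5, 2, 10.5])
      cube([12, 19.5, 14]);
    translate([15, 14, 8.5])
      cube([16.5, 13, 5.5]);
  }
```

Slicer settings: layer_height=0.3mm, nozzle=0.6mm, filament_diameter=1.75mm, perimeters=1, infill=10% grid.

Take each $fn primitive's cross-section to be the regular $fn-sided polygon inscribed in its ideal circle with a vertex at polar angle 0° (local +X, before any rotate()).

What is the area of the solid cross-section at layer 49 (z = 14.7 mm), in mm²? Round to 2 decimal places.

201.57 mm²

At z = 14.7 mm: the r=9.5 cylinder contributes a regular 16-gon of circumradius 9.5 (area = (16/2)·9.500²·sin(360°/16) = 276.30 mm²); the cube at (-3.5, 2) is present — its section is the full 12×19.5 rectangle (area 234.00 mm²); the cube at (15, 14) is absent (z outside [8.5, 14]); Subtracting the remaining from the first: starting from the r=9.5 cylinder (276.30 mm²), the 12×19.5 cube at (-3.5, 2) partially overlaps it — only the 74.73 mm² overlap (of its 234.00 mm²) is removed, clipping the outline — area = 201.57 mm²; (whole slice rotated 50° about Z — lengths, areas and connectivity unchanged). Overall, the cross-section is a single solid region. Net area = 201.57 mm².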